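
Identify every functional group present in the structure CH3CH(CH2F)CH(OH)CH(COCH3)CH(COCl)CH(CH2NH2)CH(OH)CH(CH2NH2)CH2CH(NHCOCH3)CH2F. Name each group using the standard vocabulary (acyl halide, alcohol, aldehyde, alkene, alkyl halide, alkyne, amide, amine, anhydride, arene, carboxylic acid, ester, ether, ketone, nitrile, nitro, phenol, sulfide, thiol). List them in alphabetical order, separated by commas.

pendant –CH2X: halogen on sp³ carbon → alkyl halide.
–OH on an sp³ carbon → alcohol (secondary).
pendant –COCH3: carbonyl C bonded to two carbons → ketone.
pendant –C(=O)X: carbonyl C bonded to C and halogen → acyl halide.
pendant –CH2NH2: N on sp³ C, no adjacent C=O → amine.
–OH on an sp³ carbon → alcohol (secondary).
pendant –CH2NH2: N on sp³ C, no adjacent C=O → amine.
pendant –NHC(=O)CH3: N bonded to a carbonyl → amide (not amine).
halogen on an sp³ carbon → alkyl halide.

acyl halide, alcohol, alkyl halide, amide, amine, ketone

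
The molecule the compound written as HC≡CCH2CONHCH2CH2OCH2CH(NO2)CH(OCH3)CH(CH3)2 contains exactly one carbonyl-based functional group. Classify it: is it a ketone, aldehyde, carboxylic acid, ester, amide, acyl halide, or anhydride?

amide

The carbonyl is in the CH2CONHCH2 segment: –C(=O)–N– linkage → amide (the N is not an amine).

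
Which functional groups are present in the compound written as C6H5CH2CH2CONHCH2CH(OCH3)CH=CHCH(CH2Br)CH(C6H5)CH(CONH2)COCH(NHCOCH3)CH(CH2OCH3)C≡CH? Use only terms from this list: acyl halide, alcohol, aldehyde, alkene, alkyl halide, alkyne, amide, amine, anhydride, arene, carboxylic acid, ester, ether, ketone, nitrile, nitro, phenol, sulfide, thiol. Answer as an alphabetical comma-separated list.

Reading the structure from left to right:
  C6H5: C6H5– phenyl ring → arene.
  CH2CONHCH2: –C(=O)–N– linkage → amide (the N is not an amine).
  CH(OCH3): pendant –OCH3: C–O–C with sp³ C, no adjacent C=O → ether.
  CH=CH: C=C double bond → alkene.
  CH(CH2Br): pendant –CH2X: halogen on sp³ carbon → alkyl halide.
  CH(C6H5): pendant –C6H5: benzene ring → arene.
  CH(CONH2): pendant –CONH2: carbonyl C bonded to C and N → amide.
  CO: –C(=O)– with carbon on both sides → ketone.
  CH(NHCOCH3): pendant –NHC(=O)CH3: N bonded to a carbonyl → amide (not amine).
  CH(CH2OCH3): pendant –CH2OCH3: C–O–C linkage → ether.
  C≡CH: C≡C triple bond → alkyne.

alkene, alkyl halide, alkyne, amide, arene, ether, ketone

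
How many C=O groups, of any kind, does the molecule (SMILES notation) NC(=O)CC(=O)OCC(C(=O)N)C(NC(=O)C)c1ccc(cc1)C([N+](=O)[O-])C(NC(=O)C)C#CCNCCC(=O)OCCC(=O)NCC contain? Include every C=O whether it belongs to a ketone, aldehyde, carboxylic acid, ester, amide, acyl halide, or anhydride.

H2NCO: amide, 1 C=O (running total 1).
CH2COOCH2: ester, 1 C=O (running total 2).
CH(CONH2): amide, 1 C=O (running total 3).
CH(NHCOCH3): amide, 1 C=O (running total 4).
CH(NHCOCH3): amide, 1 C=O (running total 5).
CH2COOCH2: ester, 1 C=O (running total 6).
CH2CONHCH2: amide, 1 C=O (running total 7).

7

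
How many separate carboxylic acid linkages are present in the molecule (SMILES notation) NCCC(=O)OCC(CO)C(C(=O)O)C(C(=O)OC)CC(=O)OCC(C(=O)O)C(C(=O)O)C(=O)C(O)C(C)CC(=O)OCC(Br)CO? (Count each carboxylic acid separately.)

Taking each segment in turn:
  H2NCH2: –NH2 on an sp³ carbon with no adjacent C=O → amine.
  CH2COOCH2: –C(=O)–O–C with C on the carbonyl side → ester.
  CH(CH2OH): pendant –CH2OH on an sp³ backbone C → alcohol.
  CH(COOH): pendant –COOH: carbonyl C bonded to C and –OH → carboxylic acid.
  CH(COOCH3): pendant –COOCH3: carbonyl C bonded to C and –OCH3 → ester.
  CH2COOCH2: –C(=O)–O–C with C on the carbonyl side → ester.
  CH(COOH): pendant –COOH: carbonyl C bonded to C and –OH → carboxylic acid.
  CH(COOH): pendant –COOH: carbonyl C bonded to C and –OH → carboxylic acid.
  CO: –C(=O)– with carbon on both sides → ketone.
  CH(OH): –OH on an sp³ carbon → alcohol (secondary).
  CH2COOCH2: –C(=O)–O–C with C on the carbonyl side → ester.
  CH(Br): halogen on an sp³ carbon → alkyl halide.
  CH2OH: –OH on an sp³ carbon → alcohol.
Carboxylic acid appears at: CH(COOH), CH(COOH), CH(COOH) → 3.

3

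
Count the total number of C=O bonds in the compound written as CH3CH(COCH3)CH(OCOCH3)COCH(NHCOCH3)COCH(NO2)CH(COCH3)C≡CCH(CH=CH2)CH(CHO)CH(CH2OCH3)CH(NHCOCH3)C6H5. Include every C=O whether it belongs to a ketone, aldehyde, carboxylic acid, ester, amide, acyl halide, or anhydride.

CH(COCH3): ketone, 1 C=O (running total 1).
CH(OCOCH3): ester, 1 C=O (running total 2).
CO: ketone, 1 C=O (running total 3).
CH(NHCOCH3): amide, 1 C=O (running total 4).
CO: ketone, 1 C=O (running total 5).
CH(COCH3): ketone, 1 C=O (running total 6).
CH(CHO): aldehyde, 1 C=O (running total 7).
CH(NHCOCH3): amide, 1 C=O (running total 8).

8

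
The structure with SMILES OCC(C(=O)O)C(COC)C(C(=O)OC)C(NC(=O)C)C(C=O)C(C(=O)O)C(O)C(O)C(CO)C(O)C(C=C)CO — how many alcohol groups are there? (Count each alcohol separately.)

6

Working along the chain:
  HOCH2: HO– on an sp³ carbon → alcohol.
  CH(COOH): pendant –COOH: carbonyl C bonded to C and –OH → carboxylic acid.
  CH(CH2OCH3): pendant –CH2OCH3: C–O–C linkage → ether.
  CH(COOCH3): pendant –COOCH3: carbonyl C bonded to C and –OCH3 → ester.
  CH(NHCOCH3): pendant –NHC(=O)CH3: N bonded to a carbonyl → amide (not amine).
  CH(CHO): pendant –CHO: carbonyl C bonded to C and H → aldehyde.
  CH(COOH): pendant –COOH: carbonyl C bonded to C and –OH → carboxylic acid.
  CH(OH): –OH on an sp³ carbon → alcohol (secondary).
  CH(OH): –OH on an sp³ carbon → alcohol (secondary).
  CH(CH2OH): pendant –CH2OH on an sp³ backbone C → alcohol.
  CH(OH): –OH on an sp³ carbon → alcohol (secondary).
  CH(CH=CH2): pendant –CH=CH2: C=C double bond → alkene.
  CH2OH: –OH on an sp³ carbon → alcohol.
Alcohol appears at: HOCH2, CH(OH), CH(OH), CH(CH2OH), CH(OH), CH2OH → 6.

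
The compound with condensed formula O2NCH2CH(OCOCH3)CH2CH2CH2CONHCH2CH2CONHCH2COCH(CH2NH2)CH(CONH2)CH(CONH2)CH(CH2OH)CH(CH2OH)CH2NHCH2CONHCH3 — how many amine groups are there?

Working along the chain:
  O2NCH2: –NO2 on carbon → nitro group.
  CH(OCOCH3): pendant –OC(=O)CH3: an acyloxy group → ester.
  CH2CONHCH2: –C(=O)–N– linkage → amide (the N is not an amine).
  CH2CONHCH2: –C(=O)–N– linkage → amide (the N is not an amine).
  CO: –C(=O)– with carbon on both sides → ketone.
  CH(CH2NH2): pendant –CH2NH2: N on sp³ C, no adjacent C=O → amine.
  CH(CONH2): pendant –CONH2: carbonyl C bonded to C and N → amide.
  CH(CONH2): pendant –CONH2: carbonyl C bonded to C and N → amide.
  CH(CH2OH): pendant –CH2OH on an sp³ backbone C → alcohol.
  CH(CH2OH): pendant –CH2OH on an sp³ backbone C → alcohol.
  CH2NHCH2: C–N–C with sp³ carbons and no adjacent C=O → amine (secondary).
  CONHCH3: –C(=O)NHCH3: carbonyl C bonded to C and to N → amide (the N is not an amine).
Amine appears at: CH(CH2NH2), CH2NHCH2 → 2.

2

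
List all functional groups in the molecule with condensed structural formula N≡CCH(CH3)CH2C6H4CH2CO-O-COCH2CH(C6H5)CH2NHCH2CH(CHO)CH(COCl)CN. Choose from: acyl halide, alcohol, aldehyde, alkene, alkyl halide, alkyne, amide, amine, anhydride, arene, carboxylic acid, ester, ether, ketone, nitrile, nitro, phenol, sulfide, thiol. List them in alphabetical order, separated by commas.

N≡C–: carbon triple-bonded to nitrogen → nitrile.
para-disubstituted benzene ring → arene.
two acyl groups sharing one oxygen, –C(=O)–O–C(=O)– → anhydride.
pendant –C6H5: benzene ring → arene.
C–N–C with sp³ carbons and no adjacent C=O → amine (secondary).
pendant –CHO: carbonyl C bonded to C and H → aldehyde.
pendant –C(=O)X: carbonyl C bonded to C and halogen → acyl halide.
–C≡N: carbon triple-bonded to nitrogen → nitrile.

acyl halide, aldehyde, amine, anhydride, arene, nitrile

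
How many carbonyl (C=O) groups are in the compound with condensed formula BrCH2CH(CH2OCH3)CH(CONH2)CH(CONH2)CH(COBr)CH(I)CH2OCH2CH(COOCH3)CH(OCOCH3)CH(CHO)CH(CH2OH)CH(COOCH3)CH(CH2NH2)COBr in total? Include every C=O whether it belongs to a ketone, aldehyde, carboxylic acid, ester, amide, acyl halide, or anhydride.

8

CH(CONH2): amide, 1 C=O (running total 1).
CH(CONH2): amide, 1 C=O (running total 2).
CH(COBr): acyl halide, 1 C=O (running total 3).
CH(COOCH3): ester, 1 C=O (running total 4).
CH(OCOCH3): ester, 1 C=O (running total 5).
CH(CHO): aldehyde, 1 C=O (running total 6).
CH(COOCH3): ester, 1 C=O (running total 7).
COBr: acyl halide, 1 C=O (running total 8).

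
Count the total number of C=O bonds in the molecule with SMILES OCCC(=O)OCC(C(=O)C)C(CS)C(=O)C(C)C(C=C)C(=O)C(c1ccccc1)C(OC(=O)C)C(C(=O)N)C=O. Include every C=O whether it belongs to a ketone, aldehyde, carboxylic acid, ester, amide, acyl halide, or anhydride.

CH2COOCH2: ester, 1 C=O (running total 1).
CH(COCH3): ketone, 1 C=O (running total 2).
CO: ketone, 1 C=O (running total 3).
CO: ketone, 1 C=O (running total 4).
CH(OCOCH3): ester, 1 C=O (running total 5).
CH(CONH2): amide, 1 C=O (running total 6).
CHO: aldehyde, 1 C=O (running total 7).

7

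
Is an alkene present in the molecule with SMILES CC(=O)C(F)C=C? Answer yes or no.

Working along the chain:
  CO: –C(=O)– with carbon on both sides → ketone.
  CH(F): halogen on an sp³ carbon → alkyl halide.
  CH=CH2: C=C double bond → alkene.
The CH=CH2 segment supplies the alkene: C=C double bond → alkene.

yes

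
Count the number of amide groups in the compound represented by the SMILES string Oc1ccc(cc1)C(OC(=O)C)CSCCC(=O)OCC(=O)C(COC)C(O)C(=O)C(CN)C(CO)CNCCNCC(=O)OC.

0

–OH attached directly to an aromatic ring → phenol (not alcohol); the ring itself is an arene.
pendant –OC(=O)CH3: an acyloxy group → ester.
C–S–C linkage → sulfide (thioether).
–C(=O)–O–C with C on the carbonyl side → ester.
–C(=O)– with carbon on both sides → ketone.
pendant –CH2OCH3: C–O–C linkage → ether.
–OH on an sp³ carbon → alcohol (secondary).
–C(=O)– with carbon on both sides → ketone.
pendant –CH2NH2: N on sp³ C, no adjacent C=O → amine.
pendant –CH2OH on an sp³ backbone C → alcohol.
C–N–C with sp³ carbons and no adjacent C=O → amine (secondary).
C–N–C with sp³ carbons and no adjacent C=O → amine (secondary).
–C(=O)OCH3: carbonyl C bonded to C and to –OCH3 → ester (not ketone + ether).
No segment is a amide: CH(CH2NH2) is amine, not amide; CH2NHCH2 is amine, not amide; CH2NHCH2 is amine, not amide. → 0.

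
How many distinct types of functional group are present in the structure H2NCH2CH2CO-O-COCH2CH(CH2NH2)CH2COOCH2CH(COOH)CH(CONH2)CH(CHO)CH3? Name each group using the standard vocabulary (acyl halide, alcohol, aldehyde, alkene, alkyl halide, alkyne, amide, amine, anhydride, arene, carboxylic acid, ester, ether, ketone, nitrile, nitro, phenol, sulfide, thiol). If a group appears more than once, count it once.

6

Working along the chain:
  H2NCH2: –NH2 on an sp³ carbon with no adjacent C=O → amine.
  CH2CO-O-COCH2: two acyl groups sharing one oxygen, –C(=O)–O–C(=O)– → anhydride.
  CH(CH2NH2): pendant –CH2NH2: N on sp³ C, no adjacent C=O → amine.
  CH2COOCH2: –C(=O)–O–C with C on the carbonyl side → ester.
  CH(COOH): pendant –COOH: carbonyl C bonded to C and –OH → carboxylic acid.
  CH(CONH2): pendant –CONH2: carbonyl C bonded to C and N → amide.
  CH(CHO): pendant –CHO: carbonyl C bonded to C and H → aldehyde.
Distinct types present: aldehyde, amide, amine, anhydride, carboxylic acid, ester.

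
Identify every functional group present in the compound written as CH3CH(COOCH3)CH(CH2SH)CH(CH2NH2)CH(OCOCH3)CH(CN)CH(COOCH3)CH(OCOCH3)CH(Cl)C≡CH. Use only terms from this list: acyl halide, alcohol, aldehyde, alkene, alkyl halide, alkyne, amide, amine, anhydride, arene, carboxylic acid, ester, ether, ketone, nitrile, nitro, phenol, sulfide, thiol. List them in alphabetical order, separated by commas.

alkyl halide, alkyne, amine, ester, nitrile, thiol

Reading the structure from left to right:
  CH(COOCH3): pendant –COOCH3: carbonyl C bonded to C and –OCH3 → ester.
  CH(CH2SH): pendant –CH2SH → thiol.
  CH(CH2NH2): pendant –CH2NH2: N on sp³ C, no adjacent C=O → amine.
  CH(OCOCH3): pendant –OC(=O)CH3: an acyloxy group → ester.
  CH(CN): pendant –C≡N: nitrile.
  CH(COOCH3): pendant –COOCH3: carbonyl C bonded to C and –OCH3 → ester.
  CH(OCOCH3): pendant –OC(=O)CH3: an acyloxy group → ester.
  CH(Cl): halogen on an sp³ carbon → alkyl halide.
  C≡CH: C≡C triple bond → alkyne.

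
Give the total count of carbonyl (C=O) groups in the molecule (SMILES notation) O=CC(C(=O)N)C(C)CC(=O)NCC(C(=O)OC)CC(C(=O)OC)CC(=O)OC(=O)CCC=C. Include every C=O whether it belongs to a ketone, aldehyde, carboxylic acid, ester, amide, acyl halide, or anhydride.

7

OHC: aldehyde, 1 C=O (running total 1).
CH(CONH2): amide, 1 C=O (running total 2).
CH2CONHCH2: amide, 1 C=O (running total 3).
CH(COOCH3): ester, 1 C=O (running total 4).
CH(COOCH3): ester, 1 C=O (running total 5).
CH2CO-O-COCH2: anhydride, 2 C=O (running total 7).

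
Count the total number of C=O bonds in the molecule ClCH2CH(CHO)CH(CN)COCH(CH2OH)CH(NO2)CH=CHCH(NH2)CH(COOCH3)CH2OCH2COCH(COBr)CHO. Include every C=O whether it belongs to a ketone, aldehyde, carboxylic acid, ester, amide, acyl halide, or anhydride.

CH(CHO): aldehyde, 1 C=O (running total 1).
CO: ketone, 1 C=O (running total 2).
CH(COOCH3): ester, 1 C=O (running total 3).
CO: ketone, 1 C=O (running total 4).
CH(COBr): acyl halide, 1 C=O (running total 5).
CHO: aldehyde, 1 C=O (running total 6).

6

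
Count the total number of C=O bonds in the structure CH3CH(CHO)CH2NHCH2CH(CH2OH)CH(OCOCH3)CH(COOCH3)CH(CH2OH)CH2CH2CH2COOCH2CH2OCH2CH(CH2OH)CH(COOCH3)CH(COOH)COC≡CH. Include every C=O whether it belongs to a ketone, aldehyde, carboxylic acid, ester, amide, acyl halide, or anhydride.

7

CH(CHO): aldehyde, 1 C=O (running total 1).
CH(OCOCH3): ester, 1 C=O (running total 2).
CH(COOCH3): ester, 1 C=O (running total 3).
CH2COOCH2: ester, 1 C=O (running total 4).
CH(COOCH3): ester, 1 C=O (running total 5).
CH(COOH): carboxylic acid, 1 C=O (running total 6).
CO: ketone, 1 C=O (running total 7).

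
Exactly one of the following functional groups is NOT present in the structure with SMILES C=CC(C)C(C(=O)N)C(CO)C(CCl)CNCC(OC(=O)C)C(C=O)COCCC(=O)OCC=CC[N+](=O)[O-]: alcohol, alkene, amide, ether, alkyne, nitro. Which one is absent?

alkene: present (CH2=CH — C=C double bond → alkene).
amide: present (CH(CONH2) — pendant –CONH2: carbonyl C bonded to C and N → amide).
alcohol: present (CH(CH2OH) — pendant –CH2OH on an sp³ backbone C → alcohol).
ether: present (CH2OCH2 — C–O–C with sp³ carbons on both sides and no adjacent C=O → ether).
nitro: present (CH2NO2 — –NO2 on carbon → nitro group).
alkyne: no segment matches this pattern.

alkyne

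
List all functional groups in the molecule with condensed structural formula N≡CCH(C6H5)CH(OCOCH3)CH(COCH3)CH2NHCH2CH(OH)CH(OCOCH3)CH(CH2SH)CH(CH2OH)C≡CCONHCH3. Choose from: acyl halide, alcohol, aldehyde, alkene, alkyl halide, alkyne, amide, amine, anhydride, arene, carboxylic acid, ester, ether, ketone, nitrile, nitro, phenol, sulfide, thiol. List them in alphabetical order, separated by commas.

alcohol, alkyne, amide, amine, arene, ester, ketone, nitrile, thiol

N≡C–: carbon triple-bonded to nitrogen → nitrile.
pendant –C6H5: benzene ring → arene.
pendant –OC(=O)CH3: an acyloxy group → ester.
pendant –COCH3: carbonyl C bonded to two carbons → ketone.
C–N–C with sp³ carbons and no adjacent C=O → amine (secondary).
–OH on an sp³ carbon → alcohol (secondary).
pendant –OC(=O)CH3: an acyloxy group → ester.
pendant –CH2SH → thiol.
pendant –CH2OH on an sp³ backbone C → alcohol.
C≡C triple bond → alkyne.
–C(=O)NHCH3: carbonyl C bonded to C and to N → amide (the N is not an amine).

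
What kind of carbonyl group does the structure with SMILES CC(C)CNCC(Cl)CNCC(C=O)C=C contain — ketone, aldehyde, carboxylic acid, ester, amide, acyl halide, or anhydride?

aldehyde

The carbonyl is in the CH(CHO) segment: pendant –CHO: carbonyl C bonded to C and H → aldehyde.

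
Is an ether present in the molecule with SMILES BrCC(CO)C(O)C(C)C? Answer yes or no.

Reading the structure from left to right:
  BrCH2: halogen on an sp³ carbon → alkyl halide.
  CH(CH2OH): pendant –CH2OH on an sp³ backbone C → alcohol.
  CH(OH): –OH on an sp³ carbon → alcohol (secondary).
The groups actually present are: alcohol, alkyl halide.

no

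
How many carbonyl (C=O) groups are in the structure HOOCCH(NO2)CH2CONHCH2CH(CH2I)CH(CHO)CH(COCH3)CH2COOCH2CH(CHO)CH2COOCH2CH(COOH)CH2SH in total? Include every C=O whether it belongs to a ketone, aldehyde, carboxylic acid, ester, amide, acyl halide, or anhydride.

HOOC: carboxylic acid, 1 C=O (running total 1).
CH2CONHCH2: amide, 1 C=O (running total 2).
CH(CHO): aldehyde, 1 C=O (running total 3).
CH(COCH3): ketone, 1 C=O (running total 4).
CH2COOCH2: ester, 1 C=O (running total 5).
CH(CHO): aldehyde, 1 C=O (running total 6).
CH2COOCH2: ester, 1 C=O (running total 7).
CH(COOH): carboxylic acid, 1 C=O (running total 8).

8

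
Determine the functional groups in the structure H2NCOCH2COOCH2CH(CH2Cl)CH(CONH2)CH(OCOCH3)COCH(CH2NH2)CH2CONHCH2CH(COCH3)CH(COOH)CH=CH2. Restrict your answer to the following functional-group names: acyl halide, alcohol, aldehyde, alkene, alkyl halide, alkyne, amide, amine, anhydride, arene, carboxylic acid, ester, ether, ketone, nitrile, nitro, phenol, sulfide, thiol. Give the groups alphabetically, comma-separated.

–C(=O)NH2: carbonyl C bonded to C and to N → amide (the N is not a separate amine).
–C(=O)–O–C with C on the carbonyl side → ester.
pendant –CH2X: halogen on sp³ carbon → alkyl halide.
pendant –CONH2: carbonyl C bonded to C and N → amide.
pendant –OC(=O)CH3: an acyloxy group → ester.
–C(=O)– with carbon on both sides → ketone.
pendant –CH2NH2: N on sp³ C, no adjacent C=O → amine.
–C(=O)–N– linkage → amide (the N is not an amine).
pendant –COCH3: carbonyl C bonded to two carbons → ketone.
pendant –COOH: carbonyl C bonded to C and –OH → carboxylic acid.
C=C double bond → alkene.

alkene, alkyl halide, amide, amine, carboxylic acid, ester, ketone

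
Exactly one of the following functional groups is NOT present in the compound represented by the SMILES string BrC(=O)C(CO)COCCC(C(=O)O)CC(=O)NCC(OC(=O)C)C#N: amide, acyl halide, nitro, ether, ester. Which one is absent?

nitro

ether: present (CH2OCH2 — C–O–C with sp³ carbons on both sides and no adjacent C=O → ether).
acyl halide: present (BrCO — –C(=O)Br: carbonyl C bonded to C and to a halogen → acyl halide (not alkyl halide)).
amide: present (CH2CONHCH2 — –C(=O)–N– linkage → amide (the N is not an amine)).
ester: present (CH(OCOCH3) — pendant –OC(=O)CH3: an acyloxy group → ester).
nitro: no segment matches this pattern.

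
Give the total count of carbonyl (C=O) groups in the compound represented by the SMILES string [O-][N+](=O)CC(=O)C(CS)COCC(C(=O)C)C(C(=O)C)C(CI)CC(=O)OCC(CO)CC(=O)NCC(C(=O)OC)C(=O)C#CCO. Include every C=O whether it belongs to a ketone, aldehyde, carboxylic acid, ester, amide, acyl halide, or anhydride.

7

CO: ketone, 1 C=O (running total 1).
CH(COCH3): ketone, 1 C=O (running total 2).
CH(COCH3): ketone, 1 C=O (running total 3).
CH2COOCH2: ester, 1 C=O (running total 4).
CH2CONHCH2: amide, 1 C=O (running total 5).
CH(COOCH3): ester, 1 C=O (running total 6).
CO: ketone, 1 C=O (running total 7).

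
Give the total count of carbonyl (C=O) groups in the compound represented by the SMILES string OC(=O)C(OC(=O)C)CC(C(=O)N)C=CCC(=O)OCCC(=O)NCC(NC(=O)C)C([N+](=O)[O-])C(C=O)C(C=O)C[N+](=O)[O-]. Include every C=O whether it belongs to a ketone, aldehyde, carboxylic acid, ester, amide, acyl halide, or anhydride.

8

HOOC: carboxylic acid, 1 C=O (running total 1).
CH(OCOCH3): ester, 1 C=O (running total 2).
CH(CONH2): amide, 1 C=O (running total 3).
CH2COOCH2: ester, 1 C=O (running total 4).
CH2CONHCH2: amide, 1 C=O (running total 5).
CH(NHCOCH3): amide, 1 C=O (running total 6).
CH(CHO): aldehyde, 1 C=O (running total 7).
CH(CHO): aldehyde, 1 C=O (running total 8).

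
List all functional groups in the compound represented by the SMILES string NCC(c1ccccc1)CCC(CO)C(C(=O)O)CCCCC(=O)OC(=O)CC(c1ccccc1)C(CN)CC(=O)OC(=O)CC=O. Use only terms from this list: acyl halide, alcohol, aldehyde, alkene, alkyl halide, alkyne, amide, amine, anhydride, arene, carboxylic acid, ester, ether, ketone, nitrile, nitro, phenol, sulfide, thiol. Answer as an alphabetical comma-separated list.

alcohol, aldehyde, amine, anhydride, arene, carboxylic acid

–NH2 on an sp³ carbon with no adjacent C=O → amine.
pendant –C6H5: benzene ring → arene.
pendant –CH2OH on an sp³ backbone C → alcohol.
pendant –COOH: carbonyl C bonded to C and –OH → carboxylic acid.
two acyl groups sharing one oxygen, –C(=O)–O–C(=O)– → anhydride.
pendant –C6H5: benzene ring → arene.
pendant –CH2NH2: N on sp³ C, no adjacent C=O → amine.
two acyl groups sharing one oxygen, –C(=O)–O–C(=O)– → anhydride.
terminal –CHO: carbonyl C bonded to H and C → aldehyde.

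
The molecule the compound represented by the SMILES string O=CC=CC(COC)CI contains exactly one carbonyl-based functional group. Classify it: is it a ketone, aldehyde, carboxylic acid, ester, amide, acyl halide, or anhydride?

aldehyde

The carbonyl is in the OHC segment: terminal –CHO: carbonyl C bonded to H and C → aldehyde.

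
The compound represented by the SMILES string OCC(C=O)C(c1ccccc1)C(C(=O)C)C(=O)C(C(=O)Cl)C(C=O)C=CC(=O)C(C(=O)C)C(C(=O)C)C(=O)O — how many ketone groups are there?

5

Reading the structure from left to right:
  HOCH2: HO– on an sp³ carbon → alcohol.
  CH(CHO): pendant –CHO: carbonyl C bonded to C and H → aldehyde.
  CH(C6H5): pendant –C6H5: benzene ring → arene.
  CH(COCH3): pendant –COCH3: carbonyl C bonded to two carbons → ketone.
  CO: –C(=O)– with carbon on both sides → ketone.
  CH(COCl): pendant –C(=O)X: carbonyl C bonded to C and halogen → acyl halide.
  CH(CHO): pendant –CHO: carbonyl C bonded to C and H → aldehyde.
  CH=CH: C=C double bond → alkene.
  CO: –C(=O)– with carbon on both sides → ketone.
  CH(COCH3): pendant –COCH3: carbonyl C bonded to two carbons → ketone.
  CH(COCH3): pendant –COCH3: carbonyl C bonded to two carbons → ketone.
  COOH: –COOH: carbonyl C bonded to –OH and C → carboxylic acid (the –OH is not a separate alcohol).
Ketone appears at: CH(COCH3), CO, CO, CH(COCH3), CH(COCH3) → 5.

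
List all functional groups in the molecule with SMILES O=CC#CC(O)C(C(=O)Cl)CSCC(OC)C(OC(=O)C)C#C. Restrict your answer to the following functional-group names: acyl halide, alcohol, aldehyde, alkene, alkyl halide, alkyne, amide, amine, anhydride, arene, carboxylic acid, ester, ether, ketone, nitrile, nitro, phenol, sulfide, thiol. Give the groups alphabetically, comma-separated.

acyl halide, alcohol, aldehyde, alkyne, ester, ether, sulfide

terminal –CHO: carbonyl C bonded to H and C → aldehyde.
C≡C triple bond → alkyne.
–OH on an sp³ carbon → alcohol (secondary).
pendant –C(=O)X: carbonyl C bonded to C and halogen → acyl halide.
C–S–C linkage → sulfide (thioether).
pendant –OCH3: C–O–C with sp³ C, no adjacent C=O → ether.
pendant –OC(=O)CH3: an acyloxy group → ester.
C≡C triple bond → alkyne.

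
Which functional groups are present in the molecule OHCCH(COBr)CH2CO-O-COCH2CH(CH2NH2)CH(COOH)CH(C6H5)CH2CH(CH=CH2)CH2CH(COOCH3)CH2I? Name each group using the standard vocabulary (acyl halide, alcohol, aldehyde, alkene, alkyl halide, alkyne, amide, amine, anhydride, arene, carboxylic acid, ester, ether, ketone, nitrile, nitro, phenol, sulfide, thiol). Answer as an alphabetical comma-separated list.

acyl halide, aldehyde, alkene, alkyl halide, amine, anhydride, arene, carboxylic acid, ester

Working along the chain:
  OHC: terminal –CHO: carbonyl C bonded to H and C → aldehyde.
  CH(COBr): pendant –C(=O)X: carbonyl C bonded to C and halogen → acyl halide.
  CH2CO-O-COCH2: two acyl groups sharing one oxygen, –C(=O)–O–C(=O)– → anhydride.
  CH(CH2NH2): pendant –CH2NH2: N on sp³ C, no adjacent C=O → amine.
  CH(COOH): pendant –COOH: carbonyl C bonded to C and –OH → carboxylic acid.
  CH(C6H5): pendant –C6H5: benzene ring → arene.
  CH(CH=CH2): pendant –CH=CH2: C=C double bond → alkene.
  CH(COOCH3): pendant –COOCH3: carbonyl C bonded to C and –OCH3 → ester.
  CH2I: halogen on an sp³ carbon → alkyl halide.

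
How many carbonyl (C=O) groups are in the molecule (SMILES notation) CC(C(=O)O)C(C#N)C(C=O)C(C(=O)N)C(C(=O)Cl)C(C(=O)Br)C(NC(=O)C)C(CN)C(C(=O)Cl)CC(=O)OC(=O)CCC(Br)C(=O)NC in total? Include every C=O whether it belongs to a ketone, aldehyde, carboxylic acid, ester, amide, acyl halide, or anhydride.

CH(COOH): carboxylic acid, 1 C=O (running total 1).
CH(CHO): aldehyde, 1 C=O (running total 2).
CH(CONH2): amide, 1 C=O (running total 3).
CH(COCl): acyl halide, 1 C=O (running total 4).
CH(COBr): acyl halide, 1 C=O (running total 5).
CH(NHCOCH3): amide, 1 C=O (running total 6).
CH(COCl): acyl halide, 1 C=O (running total 7).
CH2CO-O-COCH2: anhydride, 2 C=O (running total 9).
CONHCH3: amide, 1 C=O (running total 10).

10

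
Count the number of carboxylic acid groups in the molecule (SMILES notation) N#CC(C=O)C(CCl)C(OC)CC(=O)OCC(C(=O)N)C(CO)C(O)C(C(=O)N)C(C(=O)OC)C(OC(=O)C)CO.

0

Taking each segment in turn:
  N≡C: N≡C–: carbon triple-bonded to nitrogen → nitrile.
  CH(CHO): pendant –CHO: carbonyl C bonded to C and H → aldehyde.
  CH(CH2Cl): pendant –CH2X: halogen on sp³ carbon → alkyl halide.
  CH(OCH3): pendant –OCH3: C–O–C with sp³ C, no adjacent C=O → ether.
  CH2COOCH2: –C(=O)–O–C with C on the carbonyl side → ester.
  CH(CONH2): pendant –CONH2: carbonyl C bonded to C and N → amide.
  CH(CH2OH): pendant –CH2OH on an sp³ backbone C → alcohol.
  CH(OH): –OH on an sp³ carbon → alcohol (secondary).
  CH(CONH2): pendant –CONH2: carbonyl C bonded to C and N → amide.
  CH(COOCH3): pendant –COOCH3: carbonyl C bonded to C and –OCH3 → ester.
  CH(OCOCH3): pendant –OC(=O)CH3: an acyloxy group → ester.
  CH2OH: –OH on an sp³ carbon → alcohol.
No segment is a carboxylic acid: CH(CHO) is aldehyde, not carboxylic acid; CH2COOCH2 is ester, not carboxylic acid; CH(CONH2) is amide, not carboxylic acid. → 0.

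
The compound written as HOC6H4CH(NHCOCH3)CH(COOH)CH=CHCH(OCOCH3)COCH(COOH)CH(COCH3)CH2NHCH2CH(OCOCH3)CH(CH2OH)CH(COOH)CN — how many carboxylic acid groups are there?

–OH attached directly to an aromatic ring → phenol (not alcohol); the ring itself is an arene.
pendant –NHC(=O)CH3: N bonded to a carbonyl → amide (not amine).
pendant –COOH: carbonyl C bonded to C and –OH → carboxylic acid.
C=C double bond → alkene.
pendant –OC(=O)CH3: an acyloxy group → ester.
–C(=O)– with carbon on both sides → ketone.
pendant –COOH: carbonyl C bonded to C and –OH → carboxylic acid.
pendant –COCH3: carbonyl C bonded to two carbons → ketone.
C–N–C with sp³ carbons and no adjacent C=O → amine (secondary).
pendant –OC(=O)CH3: an acyloxy group → ester.
pendant –CH2OH on an sp³ backbone C → alcohol.
pendant –COOH: carbonyl C bonded to C and –OH → carboxylic acid.
–C≡N: carbon triple-bonded to nitrogen → nitrile.
Carboxylic acid appears at: CH(COOH), CH(COOH), CH(COOH) → 3.

3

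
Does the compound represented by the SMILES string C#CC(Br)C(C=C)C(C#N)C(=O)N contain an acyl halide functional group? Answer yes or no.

no

Reading the structure from left to right:
  HC≡C: C≡C triple bond → alkyne.
  CH(Br): halogen on an sp³ carbon → alkyl halide.
  CH(CH=CH2): pendant –CH=CH2: C=C double bond → alkene.
  CH(CN): pendant –C≡N: nitrile.
  CONH2: –C(=O)NH2: carbonyl C bonded to C and to N → amide (the N is not a separate amine).
The groups actually present are: alkene, alkyl halide, alkyne, amide, nitrile.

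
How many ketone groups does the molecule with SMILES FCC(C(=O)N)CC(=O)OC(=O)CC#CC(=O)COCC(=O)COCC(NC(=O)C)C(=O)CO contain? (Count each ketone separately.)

Taking each segment in turn:
  FCH2: halogen on an sp³ carbon → alkyl halide.
  CH(CONH2): pendant –CONH2: carbonyl C bonded to C and N → amide.
  CH2CO-O-COCH2: two acyl groups sharing one oxygen, –C(=O)–O–C(=O)– → anhydride.
  C≡C: C≡C triple bond → alkyne.
  CO: –C(=O)– with carbon on both sides → ketone.
  CH2OCH2: C–O–C with sp³ carbons on both sides and no adjacent C=O → ether.
  CO: –C(=O)– with carbon on both sides → ketone.
  CH2OCH2: C–O–C with sp³ carbons on both sides and no adjacent C=O → ether.
  CH(NHCOCH3): pendant –NHC(=O)CH3: N bonded to a carbonyl → amide (not amine).
  CO: –C(=O)– with carbon on both sides → ketone.
  CH2OH: –OH on an sp³ carbon → alcohol.
Ketone appears at: CO, CO, CO → 3.

3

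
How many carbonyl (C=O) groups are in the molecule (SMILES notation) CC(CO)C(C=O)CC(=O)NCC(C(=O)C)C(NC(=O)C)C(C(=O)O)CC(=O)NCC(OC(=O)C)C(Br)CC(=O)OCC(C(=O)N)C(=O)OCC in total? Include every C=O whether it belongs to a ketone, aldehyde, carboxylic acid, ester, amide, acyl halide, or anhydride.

10

CH(CHO): aldehyde, 1 C=O (running total 1).
CH2CONHCH2: amide, 1 C=O (running total 2).
CH(COCH3): ketone, 1 C=O (running total 3).
CH(NHCOCH3): amide, 1 C=O (running total 4).
CH(COOH): carboxylic acid, 1 C=O (running total 5).
CH2CONHCH2: amide, 1 C=O (running total 6).
CH(OCOCH3): ester, 1 C=O (running total 7).
CH2COOCH2: ester, 1 C=O (running total 8).
CH(CONH2): amide, 1 C=O (running total 9).
COOCH2CH3: ester, 1 C=O (running total 10).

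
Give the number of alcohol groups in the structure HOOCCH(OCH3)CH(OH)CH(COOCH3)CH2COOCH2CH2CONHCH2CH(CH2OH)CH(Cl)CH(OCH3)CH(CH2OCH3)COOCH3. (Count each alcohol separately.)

2

Working along the chain:
  HOOC: –COOH: carbonyl C bonded to –OH and C → carboxylic acid (the –OH is not a separate alcohol).
  CH(OCH3): pendant –OCH3: C–O–C with sp³ C, no adjacent C=O → ether.
  CH(OH): –OH on an sp³ carbon → alcohol (secondary).
  CH(COOCH3): pendant –COOCH3: carbonyl C bonded to C and –OCH3 → ester.
  CH2COOCH2: –C(=O)–O–C with C on the carbonyl side → ester.
  CH2CONHCH2: –C(=O)–N– linkage → amide (the N is not an amine).
  CH(CH2OH): pendant –CH2OH on an sp³ backbone C → alcohol.
  CH(Cl): halogen on an sp³ carbon → alkyl halide.
  CH(OCH3): pendant –OCH3: C–O–C with sp³ C, no adjacent C=O → ether.
  CH(CH2OCH3): pendant –CH2OCH3: C–O–C linkage → ether.
  COOCH3: –C(=O)OCH3: carbonyl C bonded to C and to –OCH3 → ester (not ketone + ether).
Alcohol appears at: CH(OH), CH(CH2OH) → 2.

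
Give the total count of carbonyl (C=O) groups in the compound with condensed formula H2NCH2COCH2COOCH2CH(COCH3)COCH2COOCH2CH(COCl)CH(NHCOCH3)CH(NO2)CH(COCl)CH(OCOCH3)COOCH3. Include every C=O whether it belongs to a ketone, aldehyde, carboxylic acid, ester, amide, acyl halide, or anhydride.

CO: ketone, 1 C=O (running total 1).
CH2COOCH2: ester, 1 C=O (running total 2).
CH(COCH3): ketone, 1 C=O (running total 3).
CO: ketone, 1 C=O (running total 4).
CH2COOCH2: ester, 1 C=O (running total 5).
CH(COCl): acyl halide, 1 C=O (running total 6).
CH(NHCOCH3): amide, 1 C=O (running total 7).
CH(COCl): acyl halide, 1 C=O (running total 8).
CH(OCOCH3): ester, 1 C=O (running total 9).
COOCH3: ester, 1 C=O (running total 10).

10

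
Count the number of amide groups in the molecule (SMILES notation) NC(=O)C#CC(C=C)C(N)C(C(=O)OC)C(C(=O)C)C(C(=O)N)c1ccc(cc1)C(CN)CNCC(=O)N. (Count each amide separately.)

Working along the chain:
  H2NCO: –C(=O)NH2: carbonyl C bonded to C and to N → amide (the N is not a separate amine).
  C≡C: C≡C triple bond → alkyne.
  CH(CH=CH2): pendant –CH=CH2: C=C double bond → alkene.
  CH(NH2): –NH2 on an sp³ carbon with no adjacent C=O → amine.
  CH(COOCH3): pendant –COOCH3: carbonyl C bonded to C and –OCH3 → ester.
  CH(COCH3): pendant –COCH3: carbonyl C bonded to two carbons → ketone.
  CH(CONH2): pendant –CONH2: carbonyl C bonded to C and N → amide.
  C6H4: para-disubstituted benzene ring → arene.
  CH(CH2NH2): pendant –CH2NH2: N on sp³ C, no adjacent C=O → amine.
  CH2NHCH2: C–N–C with sp³ carbons and no adjacent C=O → amine (secondary).
  CONH2: –C(=O)NH2: carbonyl C bonded to C and to N → amide (the N is not a separate amine).
Amide appears at: H2NCO, CH(CONH2), CONH2 → 3.

3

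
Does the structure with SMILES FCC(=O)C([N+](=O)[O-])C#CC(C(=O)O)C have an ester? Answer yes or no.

halogen on an sp³ carbon → alkyl halide.
–C(=O)– with carbon on both sides → ketone.
–NO2 on an sp³ carbon → nitro (the N=O is not a carbonyl).
C≡C triple bond → alkyne.
pendant –COOH: carbonyl C bonded to C and –OH → carboxylic acid.
The groups actually present are: alkyl halide, alkyne, carboxylic acid, ketone, nitro.

no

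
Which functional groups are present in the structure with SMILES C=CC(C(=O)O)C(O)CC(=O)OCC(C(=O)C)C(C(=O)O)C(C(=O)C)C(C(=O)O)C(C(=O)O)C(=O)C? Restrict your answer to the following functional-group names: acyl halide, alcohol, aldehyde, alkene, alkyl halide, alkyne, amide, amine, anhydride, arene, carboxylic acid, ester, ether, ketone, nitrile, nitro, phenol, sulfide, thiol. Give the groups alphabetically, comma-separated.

alcohol, alkene, carboxylic acid, ester, ketone

C=C double bond → alkene.
pendant –COOH: carbonyl C bonded to C and –OH → carboxylic acid.
–OH on an sp³ carbon → alcohol (secondary).
–C(=O)–O–C with C on the carbonyl side → ester.
pendant –COCH3: carbonyl C bonded to two carbons → ketone.
pendant –COOH: carbonyl C bonded to C and –OH → carboxylic acid.
pendant –COCH3: carbonyl C bonded to two carbons → ketone.
pendant –COOH: carbonyl C bonded to C and –OH → carboxylic acid.
pendant –COOH: carbonyl C bonded to C and –OH → carboxylic acid.
–C(=O)– with carbon on both sides → ketone.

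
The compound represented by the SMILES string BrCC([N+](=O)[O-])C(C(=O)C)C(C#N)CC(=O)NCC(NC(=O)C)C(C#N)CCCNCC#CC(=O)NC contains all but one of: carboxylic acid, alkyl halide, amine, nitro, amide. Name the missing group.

carboxylic acid

amide: present (CH2CONHCH2 — –C(=O)–N– linkage → amide (the N is not an amine)).
amine: present (CH2NHCH2 — C–N–C with sp³ carbons and no adjacent C=O → amine (secondary)).
alkyl halide: present (BrCH2 — halogen on an sp³ carbon → alkyl halide).
nitro: present (CH(NO2) — –NO2 on an sp³ carbon → nitro (the N=O is not a carbonyl)).
carboxylic acid: absent. In each of CH2CONHCH2, CH(NHCOCH3) and CONHCH3, the carbonyl is bonded to nitrogen, not to –OH; that is an amide.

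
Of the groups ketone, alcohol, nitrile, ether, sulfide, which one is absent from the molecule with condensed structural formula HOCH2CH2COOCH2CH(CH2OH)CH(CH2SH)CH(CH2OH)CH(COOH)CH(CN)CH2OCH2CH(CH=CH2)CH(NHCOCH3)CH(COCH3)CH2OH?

sulfide

alcohol: present (HOCH2 — HO– on an sp³ carbon → alcohol).
ether: present (CH2OCH2 — C–O–C with sp³ carbons on both sides and no adjacent C=O → ether).
ketone: present (CH(COCH3) — pendant –COCH3: carbonyl C bonded to two carbons → ketone).
nitrile: present (CH(CN) — pendant –C≡N: nitrile).
sulfide: no segment matches this pattern.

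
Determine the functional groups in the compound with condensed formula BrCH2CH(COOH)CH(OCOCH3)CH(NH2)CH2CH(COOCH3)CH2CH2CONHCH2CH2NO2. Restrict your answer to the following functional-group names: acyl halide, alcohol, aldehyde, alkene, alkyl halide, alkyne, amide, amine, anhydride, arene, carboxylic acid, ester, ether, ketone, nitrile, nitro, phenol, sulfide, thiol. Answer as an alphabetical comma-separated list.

alkyl halide, amide, amine, carboxylic acid, ester, nitro

Reading the structure from left to right:
  BrCH2: halogen on an sp³ carbon → alkyl halide.
  CH(COOH): pendant –COOH: carbonyl C bonded to C and –OH → carboxylic acid.
  CH(OCOCH3): pendant –OC(=O)CH3: an acyloxy group → ester.
  CH(NH2): –NH2 on an sp³ carbon with no adjacent C=O → amine.
  CH(COOCH3): pendant –COOCH3: carbonyl C bonded to C and –OCH3 → ester.
  CH2CONHCH2: –C(=O)–N– linkage → amide (the N is not an amine).
  CH2NO2: –NO2 on carbon → nitro group.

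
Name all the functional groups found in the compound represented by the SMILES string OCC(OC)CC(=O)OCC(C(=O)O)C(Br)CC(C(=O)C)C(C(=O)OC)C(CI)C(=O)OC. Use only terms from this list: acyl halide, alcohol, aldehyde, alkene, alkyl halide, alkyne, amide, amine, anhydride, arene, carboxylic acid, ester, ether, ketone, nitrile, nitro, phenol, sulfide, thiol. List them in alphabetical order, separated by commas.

Reading the structure from left to right:
  HOCH2: HO– on an sp³ carbon → alcohol.
  CH(OCH3): pendant –OCH3: C–O–C with sp³ C, no adjacent C=O → ether.
  CH2COOCH2: –C(=O)–O–C with C on the carbonyl side → ester.
  CH(COOH): pendant –COOH: carbonyl C bonded to C and –OH → carboxylic acid.
  CH(Br): halogen on an sp³ carbon → alkyl halide.
  CH(COCH3): pendant –COCH3: carbonyl C bonded to two carbons → ketone.
  CH(COOCH3): pendant –COOCH3: carbonyl C bonded to C and –OCH3 → ester.
  CH(CH2I): pendant –CH2X: halogen on sp³ carbon → alkyl halide.
  COOCH3: –C(=O)OCH3: carbonyl C bonded to C and to –OCH3 → ester (not ketone + ether).

alcohol, alkyl halide, carboxylic acid, ester, ether, ketone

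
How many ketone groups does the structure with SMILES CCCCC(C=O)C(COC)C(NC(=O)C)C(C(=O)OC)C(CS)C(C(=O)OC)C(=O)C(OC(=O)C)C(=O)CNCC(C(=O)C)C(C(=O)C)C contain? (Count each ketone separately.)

Working along the chain:
  CH(CHO): pendant –CHO: carbonyl C bonded to C and H → aldehyde.
  CH(CH2OCH3): pendant –CH2OCH3: C–O–C linkage → ether.
  CH(NHCOCH3): pendant –NHC(=O)CH3: N bonded to a carbonyl → amide (not amine).
  CH(COOCH3): pendant –COOCH3: carbonyl C bonded to C and –OCH3 → ester.
  CH(CH2SH): pendant –CH2SH → thiol.
  CH(COOCH3): pendant –COOCH3: carbonyl C bonded to C and –OCH3 → ester.
  CO: –C(=O)– with carbon on both sides → ketone.
  CH(OCOCH3): pendant –OC(=O)CH3: an acyloxy group → ester.
  CO: –C(=O)– with carbon on both sides → ketone.
  CH2NHCH2: C–N–C with sp³ carbons and no adjacent C=O → amine (secondary).
  CH(COCH3): pendant –COCH3: carbonyl C bonded to two carbons → ketone.
  CH(COCH3): pendant –COCH3: carbonyl C bonded to two carbons → ketone.
Ketone appears at: CO, CO, CH(COCH3), CH(COCH3) → 4.

4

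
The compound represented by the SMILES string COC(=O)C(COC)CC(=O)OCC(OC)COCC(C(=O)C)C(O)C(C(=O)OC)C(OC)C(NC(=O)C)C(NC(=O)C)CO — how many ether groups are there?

Reading the structure from left to right:
  CH3OOC: CH3O–C(=O)–: carbonyl C bonded to C and to –OCH3 → ester (not ketone + ether).
  CH(CH2OCH3): pendant –CH2OCH3: C–O–C linkage → ether.
  CH2COOCH2: –C(=O)–O–C with C on the carbonyl side → ester.
  CH(OCH3): pendant –OCH3: C–O–C with sp³ C, no adjacent C=O → ether.
  CH2OCH2: C–O–C with sp³ carbons on both sides and no adjacent C=O → ether.
  CH(COCH3): pendant –COCH3: carbonyl C bonded to two carbons → ketone.
  CH(OH): –OH on an sp³ carbon → alcohol (secondary).
  CH(COOCH3): pendant –COOCH3: carbonyl C bonded to C and –OCH3 → ester.
  CH(OCH3): pendant –OCH3: C–O–C with sp³ C, no adjacent C=O → ether.
  CH(NHCOCH3): pendant –NHC(=O)CH3: N bonded to a carbonyl → amide (not amine).
  CH(NHCOCH3): pendant –NHC(=O)CH3: N bonded to a carbonyl → amide (not amine).
  CH2OH: –OH on an sp³ carbon → alcohol.
Ether appears at: CH(CH2OCH3), CH(OCH3), CH2OCH2, CH(OCH3) → 4.

4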